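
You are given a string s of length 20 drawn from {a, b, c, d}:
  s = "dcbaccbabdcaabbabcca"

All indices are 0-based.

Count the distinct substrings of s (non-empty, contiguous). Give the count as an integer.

184

rank→(start, suffix):
  0 → (19, 'a')
  1 → (11, 'aabbabcca')
  2 → (12, 'abbabcca')
  3 → (15, 'abcca')
  4 → (7, 'abdcaabbabcca')
  5 → (3, 'accbabdcaabbabcca')
  6 → (14, 'babcca')
  7 → (6, 'babdcaabbabcca')
  8 → (2, 'baccbabdcaabbabcca')
  9 → (13, 'bbabcca')
  10 → (16, 'bcca')
  11 → (8, 'bdcaabbabcca')
  12 → (18, 'ca')
  13 → (10, 'caabbabcca')
  14 → (5, 'cbabdcaabbabcca')
  15 → (1, 'cbaccbabdcaabbabcca')
  16 → (17, 'cca')
  17 → (4, 'ccbabdcaabbabcca')
  18 → (9, 'dcaabbabcca')
  19 → (0, 'dcbaccbabdcaabbabcca')

SA = [19, 11, 12, 15, 7, 3, 14, 6, 2, 13, 16, 8, 18, 10, 5, 1, 17, 4, 9, 0]
i: (SA[i-1],SA[i]) lcp shared
  1: (19,11) 1 'a'
  2: (11,12) 1 'a'
  3: (12,15) 2 'ab'
  4: (15,7) 2 'ab'
  5: (7,3) 1 'a'
  6: (3,14) 0 ''
  7: (14,6) 3 'bab'
  8: (6,2) 2 'ba'
  9: (2,13) 1 'b'
  10: (13,16) 1 'b'
  11: (16,8) 1 'b'
  12: (8,18) 0 ''
  13: (18,10) 2 'ca'
  14: (10,5) 1 'c'
  15: (5,1) 3 'cba'
  16: (1,17) 1 'c'
  17: (17,4) 2 'cc'
  18: (4,9) 0 ''
  19: (9,0) 2 'dc'

n(n+1)/2 = 20·21/2 = 210
Σ LCP = 0 + 1 + 1 + 2 + 2 + 1 + 0 + 3 + 2 + 1 + 1 + 1 + 0 + 2 + 1 + 3 + 1 + 2 + 0 + 2 = 26
distinct = 210 − 26 = 184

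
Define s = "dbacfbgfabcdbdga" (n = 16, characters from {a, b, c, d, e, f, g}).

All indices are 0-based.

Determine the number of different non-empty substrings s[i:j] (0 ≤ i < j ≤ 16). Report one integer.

sorted suffixes:
  #0 SA[0]=15  'a'
  #1 SA[1]=8  'abcdbdga'
  #2 SA[2]=2  'acfbgfabcdbdga'
  #3 SA[3]=1  'bacfbgfabcdbdga'
  #4 SA[4]=9  'bcdbdga'
  #5 SA[5]=12  'bdga'
  #6 SA[6]=5  'bgfabcdbdga'
  #7 SA[7]=10  'cdbdga'
  #8 SA[8]=3  'cfbgfabcdbdga'
  #9 SA[9]=0  'dbacfbgfabcdbdga'
  #10 SA[10]=11  'dbdga'
  #11 SA[11]=13  'dga'
  #12 SA[12]=7  'fabcdbdga'
  #13 SA[13]=4  'fbgfabcdbdga'
  #14 SA[14]=14  'ga'
  #15 SA[15]=6  'gfabcdbdga'

SA = [15, 8, 2, 1, 9, 12, 5, 10, 3, 0, 11, 13, 7, 4, 14, 6]
rank  pair      lcp
   1  s[15:],s[8:]  1  'a'
   2  s[8:],s[2:]  1  'a'
   3  s[2:],s[1:]  0  ''
   4  s[1:],s[9:]  1  'b'
   5  s[9:],s[12:]  1  'b'
   6  s[12:],s[5:]  1  'b'
   7  s[5:],s[10:]  0  ''
   8  s[10:],s[3:]  1  'c'
   9  s[3:],s[0:]  0  ''
  10  s[0:],s[11:]  2  'db'
  11  s[11:],s[13:]  1  'd'
  12  s[13:],s[7:]  0  ''
  13  s[7:],s[4:]  1  'f'
  14  s[4:],s[14:]  0  ''
  15  s[14:],s[6:]  1  'g'

n(n+1)/2 = 16·17/2 = 136
Σ LCP = 0 + 1 + 1 + 0 + 1 + 1 + 1 + 0 + 1 + 0 + 2 + 1 + 0 + 1 + 0 + 1 = 11
distinct = 136 − 11 = 125

125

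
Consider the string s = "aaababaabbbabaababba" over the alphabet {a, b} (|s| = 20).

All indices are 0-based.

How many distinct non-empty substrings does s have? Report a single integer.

158

sorted suffixes:
  #0 SA[0]=19  'a'
  #1 SA[1]=0  'aaababaabbbabaababba'
  #2 SA[2]=1  'aababaabbbabaababba'
  #3 SA[3]=13  'aababba'
  #4 SA[4]=6  'aabbbabaababba'
  #5 SA[5]=11  'abaababba'
  #6 SA[6]=4  'abaabbbabaababba'
  #7 SA[7]=2  'ababaabbbabaababba'
  #8 SA[8]=14  'ababba'
  #9 SA[9]=16  'abba'
  #10 SA[10]=7  'abbbabaababba'
  #11 SA[11]=18  'ba'
  #12 SA[12]=12  'baababba'
  #13 SA[13]=5  'baabbbabaababba'
  #14 SA[14]=10  'babaababba'
  #15 SA[15]=3  'babaabbbabaababba'
  #16 SA[16]=15  'babba'
  #17 SA[17]=17  'bba'
  #18 SA[18]=9  'bbabaababba'
  #19 SA[19]=8  'bbbabaababba'

SA = [19, 0, 1, 13, 6, 11, 4, 2, 14, 16, 7, 18, 12, 5, 10, 3, 15, 17, 9, 8]
i: (SA[i-1],SA[i]) lcp shared
  1: (19,0) 1 'a'
  2: (0,1) 2 'aa'
  3: (1,13) 5 'aabab'
  4: (13,6) 3 'aab'
  5: (6,11) 1 'a'
  6: (11,4) 5 'abaab'
  7: (4,2) 3 'aba'
  8: (2,14) 4 'abab'
  9: (14,16) 2 'ab'
  10: (16,7) 3 'abb'
  11: (7,18) 0 ''
  12: (18,12) 2 'ba'
  13: (12,5) 4 'baab'
  14: (5,10) 2 'ba'
  15: (10,3) 6 'babaab'
  16: (3,15) 3 'bab'
  17: (15,17) 1 'b'
  18: (17,9) 3 'bba'
  19: (9,8) 2 'bb'

n(n+1)/2 = 20·21/2 = 210
Σ LCP = 0 + 1 + 2 + 5 + 3 + 1 + 5 + 3 + 4 + 2 + 3 + 0 + 2 + 4 + 2 + 6 + 3 + 1 + 3 + 2 = 52
distinct = 210 − 52 = 158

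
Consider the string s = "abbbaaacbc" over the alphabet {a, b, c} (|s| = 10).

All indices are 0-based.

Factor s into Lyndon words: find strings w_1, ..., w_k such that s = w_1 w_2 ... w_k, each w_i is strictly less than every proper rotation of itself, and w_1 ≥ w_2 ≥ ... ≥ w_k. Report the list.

["abbb", "aaacbc"]

emit factor 1: 'abbb' (i=0, period=4)
emit factor 2: 'aaacbc' (i=4, period=6)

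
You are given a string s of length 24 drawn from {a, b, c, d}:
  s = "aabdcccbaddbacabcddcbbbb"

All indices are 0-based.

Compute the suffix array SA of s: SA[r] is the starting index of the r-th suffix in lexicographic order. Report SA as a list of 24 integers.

[0, 14, 1, 12, 8, 23, 11, 7, 22, 21, 20, 15, 2, 13, 6, 19, 5, 4, 16, 10, 18, 3, 9, 17]

sorted suffixes:
  #0 SA[0]=0  'aabdcccbaddbacabcddcbbbb'
  #1 SA[1]=14  'abcddcbbbb'
  #2 SA[2]=1  'abdcccbaddbacabcddcbbbb'
  #3 SA[3]=12  'acabcddcbbbb'
  #4 SA[4]=8  'addbacabcddcbbbb'
  #5 SA[5]=23  'b'
  #6 SA[6]=11  'bacabcddcbbbb'
  #7 SA[7]=7  'baddbacabcddcbbbb'
  #8 SA[8]=22  'bb'
  #9 SA[9]=21  'bbb'
  #10 SA[10]=20  'bbbb'
  #11 SA[11]=15  'bcddcbbbb'
  #12 SA[12]=2  'bdcccbaddbacabcddcbbbb'
  #13 SA[13]=13  'cabcddcbbbb'
  #14 SA[14]=6  'cbaddbacabcddcbbbb'
  #15 SA[15]=19  'cbbbb'
  #16 SA[16]=5  'ccbaddbacabcddcbbbb'
  #17 SA[17]=4  'cccbaddbacabcddcbbbb'
  #18 SA[18]=16  'cddcbbbb'
  #19 SA[19]=10  'dbacabcddcbbbb'
  #20 SA[20]=18  'dcbbbb'
  #21 SA[21]=3  'dcccbaddbacabcddcbbbb'
  #22 SA[22]=9  'ddbacabcddcbbbb'
  #23 SA[23]=17  'ddcbbbb'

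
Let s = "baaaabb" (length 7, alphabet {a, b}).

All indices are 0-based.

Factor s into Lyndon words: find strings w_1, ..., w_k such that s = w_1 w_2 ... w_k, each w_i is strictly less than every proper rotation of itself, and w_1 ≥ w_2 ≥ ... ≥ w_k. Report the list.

emit factor 1: 'b' (i=0, period=1)
emit factor 2: 'aaaabb' (i=1, period=6)

["b", "aaaabb"]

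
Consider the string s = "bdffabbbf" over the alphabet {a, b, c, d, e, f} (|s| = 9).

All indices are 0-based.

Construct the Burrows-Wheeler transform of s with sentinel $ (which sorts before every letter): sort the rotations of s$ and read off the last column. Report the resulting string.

ffab$bbbfd

rank  rotation    last
    0  $bdffabbbf  f
    1  abbbf$bdff  f
    2  bbbf$bdffa  a
    3  bbf$bdffab  b
    4  bdffabbbf$  $
    5  bf$bdffabb  b
    6  dffabbbf$b  b
    7  f$bdffabbb  b
    8  fabbbf$bdf  f
    9  ffabbbf$bd  d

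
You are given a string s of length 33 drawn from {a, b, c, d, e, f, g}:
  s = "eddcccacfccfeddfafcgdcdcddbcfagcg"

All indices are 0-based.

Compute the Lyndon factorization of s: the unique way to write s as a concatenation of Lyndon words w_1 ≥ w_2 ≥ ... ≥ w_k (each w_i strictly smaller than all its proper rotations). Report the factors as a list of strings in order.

emit factor 1: 'e' (i=0, period=1)
emit factor 2: 'd' (i=1, period=1)
emit factor 3: 'd' (i=2, period=1)
emit factor 4: 'c' (i=3, period=1)
emit factor 5: 'c' (i=4, period=1)
emit factor 6: 'c' (i=5, period=1)
emit factor 7: 'acfccfeddfafcgdcdcddbcfagcg' (i=6, period=27)

["e", "d", "d", "c", "c", "c", "acfccfeddfafcgdcdcddbcfagcg"]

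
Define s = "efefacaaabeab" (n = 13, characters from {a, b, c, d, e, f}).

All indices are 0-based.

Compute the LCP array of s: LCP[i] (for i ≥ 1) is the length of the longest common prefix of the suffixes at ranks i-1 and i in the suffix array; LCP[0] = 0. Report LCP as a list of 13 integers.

[0, 2, 1, 2, 1, 0, 1, 0, 0, 1, 2, 0, 1]

sorted suffixes:
  #0 SA[0]=6  'aaabeab'
  #1 SA[1]=7  'aabeab'
  #2 SA[2]=11  'ab'
  #3 SA[3]=8  'abeab'
  #4 SA[4]=4  'acaaabeab'
  #5 SA[5]=12  'b'
  #6 SA[6]=9  'beab'
  #7 SA[7]=5  'caaabeab'
  #8 SA[8]=10  'eab'
  #9 SA[9]=2  'efacaaabeab'
  #10 SA[10]=0  'efefacaaabeab'
  #11 SA[11]=3  'facaaabeab'
  #12 SA[12]=1  'fefacaaabeab'

SA = [6, 7, 11, 8, 4, 12, 9, 5, 10, 2, 0, 3, 1]
i: (SA[i-1],SA[i]) lcp shared
  1: (6,7) 2 'aa'
  2: (7,11) 1 'a'
  3: (11,8) 2 'ab'
  4: (8,4) 1 'a'
  5: (4,12) 0 ''
  6: (12,9) 1 'b'
  7: (9,5) 0 ''
  8: (5,10) 0 ''
  9: (10,2) 1 'e'
  10: (2,0) 2 'ef'
  11: (0,3) 0 ''
  12: (3,1) 1 'f'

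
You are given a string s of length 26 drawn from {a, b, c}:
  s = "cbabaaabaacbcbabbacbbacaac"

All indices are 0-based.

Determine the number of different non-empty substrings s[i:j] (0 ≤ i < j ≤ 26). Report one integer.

rank | idx | suffix
   0 |   4 | aaabaacbcbabbacbbacaac
   1 |   5 | aabaacbcbabbacbbacaac
   2 |  23 | aac
   3 |   8 | aacbcbabbacbbacaac
   4 |   2 | abaaabaacbcbabbacbbacaac
   5 |   6 | abaacbcbabbacbbacaac
   6 |  14 | abbacbbacaac
   7 |  24 | ac
   8 |  21 | acaac
   9 |  17 | acbbacaac
  10 |   9 | acbcbabbacbbacaac
  11 |   3 | baaabaacbcbabbacbbacaac
  12 |   7 | baacbcbabbacbbacaac
  13 |   1 | babaaabaacbcbabbacbbacaac
  14 |  13 | babbacbbacaac
  15 |  20 | bacaac
  16 |  16 | bacbbacaac
  17 |  19 | bbacaac
  18 |  15 | bbacbbacaac
  19 |  11 | bcbabbacbbacaac
  20 |  25 | c
  21 |  22 | caac
  22 |   0 | cbabaaabaacbcbabbacbbacaac
  23 |  12 | cbabbacbbacaac
  24 |  18 | cbbacaac
  25 |  10 | cbcbabbacbbacaac

SA = [4, 5, 23, 8, 2, 6, 14, 24, 21, 17, 9, 3, 7, 1, 13, 20, 16, 19, 15, 11, 25, 22, 0, 12, 18, 10]
rank  pair      lcp
   1  s[4:],s[5:]  2  'aa'
   2  s[5:],s[23:]  2  'aa'
   3  s[23:],s[8:]  3  'aac'
   4  s[8:],s[2:]  1  'a'
   5  s[2:],s[6:]  4  'abaa'
   6  s[6:],s[14:]  2  'ab'
   7  s[14:],s[24:]  1  'a'
   8  s[24:],s[21:]  2  'ac'
   9  s[21:],s[17:]  2  'ac'
  10  s[17:],s[9:]  3  'acb'
  11  s[9:],s[3:]  0  ''
  12  s[3:],s[7:]  3  'baa'
  13  s[7:],s[1:]  2  'ba'
  14  s[1:],s[13:]  3  'bab'
  15  s[13:],s[20:]  2  'ba'
  16  s[20:],s[16:]  3  'bac'
  17  s[16:],s[19:]  1  'b'
  18  s[19:],s[15:]  4  'bbac'
  19  s[15:],s[11:]  1  'b'
  20  s[11:],s[25:]  0  ''
  21  s[25:],s[22:]  1  'c'
  22  s[22:],s[0:]  1  'c'
  23  s[0:],s[12:]  4  'cbab'
  24  s[12:],s[18:]  2  'cb'
  25  s[18:],s[10:]  2  'cb'

n(n+1)/2 = 26·27/2 = 351
Σ LCP = 0 + 2 + 2 + 3 + 1 + 4 + 2 + 1 + 2 + 2 + 3 + 0 + 3 + 2 + 3 + 2 + 3 + 1 + 4 + 1 + 0 + 1 + 1 + 4 + 2 + 2 = 51
distinct = 351 − 51 = 300

300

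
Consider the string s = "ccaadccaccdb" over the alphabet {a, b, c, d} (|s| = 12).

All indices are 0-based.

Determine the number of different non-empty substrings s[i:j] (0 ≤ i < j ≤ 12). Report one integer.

66

rank→(start, suffix):
  0 → (2, 'aadccaccdb')
  1 → (7, 'accdb')
  2 → (3, 'adccaccdb')
  3 → (11, 'b')
  4 → (1, 'caadccaccdb')
  5 → (6, 'caccdb')
  6 → (0, 'ccaadccaccdb')
  7 → (5, 'ccaccdb')
  8 → (8, 'ccdb')
  9 → (9, 'cdb')
  10 → (10, 'db')
  11 → (4, 'dccaccdb')

SA = [2, 7, 3, 11, 1, 6, 0, 5, 8, 9, 10, 4]
rank  pair      lcp
   1  s[2:],s[7:]  1  'a'
   2  s[7:],s[3:]  1  'a'
   3  s[3:],s[11:]  0  ''
   4  s[11:],s[1:]  0  ''
   5  s[1:],s[6:]  2  'ca'
   6  s[6:],s[0:]  1  'c'
   7  s[0:],s[5:]  3  'cca'
   8  s[5:],s[8:]  2  'cc'
   9  s[8:],s[9:]  1  'c'
  10  s[9:],s[10:]  0  ''
  11  s[10:],s[4:]  1  'd'

n(n+1)/2 = 12·13/2 = 78
Σ LCP = 0 + 1 + 1 + 0 + 0 + 2 + 1 + 3 + 2 + 1 + 0 + 1 = 12
distinct = 78 − 12 = 66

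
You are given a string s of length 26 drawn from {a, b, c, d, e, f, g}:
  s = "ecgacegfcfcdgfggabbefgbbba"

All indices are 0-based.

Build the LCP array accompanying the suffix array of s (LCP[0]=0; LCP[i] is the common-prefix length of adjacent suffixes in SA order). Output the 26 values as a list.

rank→(start, suffix):
  0 → (25, 'a')
  1 → (16, 'abbefgbbba')
  2 → (3, 'acegfcfcdgfggabbefgbbba')
  3 → (24, 'ba')
  4 → (23, 'bba')
  5 → (22, 'bbba')
  6 → (17, 'bbefgbbba')
  7 → (18, 'befgbbba')
  8 → (10, 'cdgfggabbefgbbba')
  9 → (4, 'cegfcfcdgfggabbefgbbba')
  10 → (8, 'cfcdgfggabbefgbbba')
  11 → (1, 'cgacegfcfcdgfggabbefgbbba')
  12 → (11, 'dgfggabbefgbbba')
  13 → (0, 'ecgacegfcfcdgfggabbefgbbba')
  14 → (19, 'efgbbba')
  15 → (5, 'egfcfcdgfggabbefgbbba')
  16 → (9, 'fcdgfggabbefgbbba')
  17 → (7, 'fcfcdgfggabbefgbbba')
  18 → (20, 'fgbbba')
  19 → (13, 'fggabbefgbbba')
  20 → (15, 'gabbefgbbba')
  21 → (2, 'gacegfcfcdgfggabbefgbbba')
  22 → (21, 'gbbba')
  23 → (6, 'gfcfcdgfggabbefgbbba')
  24 → (12, 'gfggabbefgbbba')
  25 → (14, 'ggabbefgbbba')

SA = [25, 16, 3, 24, 23, 22, 17, 18, 10, 4, 8, 1, 11, 0, 19, 5, 9, 7, 20, 13, 15, 2, 21, 6, 12, 14]
[i] adj suffixes → lcp
  [1] 25/16 → 1 ('a')
  [2] 16/3 → 1 ('a')
  [3] 3/24 → 0 ('')
  [4] 24/23 → 1 ('b')
  [5] 23/22 → 2 ('bb')
  [6] 22/17 → 2 ('bb')
  [7] 17/18 → 1 ('b')
  [8] 18/10 → 0 ('')
  [9] 10/4 → 1 ('c')
  [10] 4/8 → 1 ('c')
  [11] 8/1 → 1 ('c')
  [12] 1/11 → 0 ('')
  [13] 11/0 → 0 ('')
  [14] 0/19 → 1 ('e')
  [15] 19/5 → 1 ('e')
  [16] 5/9 → 0 ('')
  [17] 9/7 → 2 ('fc')
  [18] 7/20 → 1 ('f')
  [19] 20/13 → 2 ('fg')
  [20] 13/15 → 0 ('')
  [21] 15/2 → 2 ('ga')
  [22] 2/21 → 1 ('g')
  [23] 21/6 → 1 ('g')
  [24] 6/12 → 2 ('gf')
  [25] 12/14 → 1 ('g')

[0, 1, 1, 0, 1, 2, 2, 1, 0, 1, 1, 1, 0, 0, 1, 1, 0, 2, 1, 2, 0, 2, 1, 1, 2, 1]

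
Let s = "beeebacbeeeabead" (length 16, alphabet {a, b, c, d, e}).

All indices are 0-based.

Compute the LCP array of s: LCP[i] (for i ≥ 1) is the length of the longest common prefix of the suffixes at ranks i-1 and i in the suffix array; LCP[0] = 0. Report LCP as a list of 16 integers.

rank→(start, suffix):
  0 → (11, 'abead')
  1 → (5, 'acbeeeabead')
  2 → (14, 'ad')
  3 → (4, 'bacbeeeabead')
  4 → (12, 'bead')
  5 → (7, 'beeeabead')
  6 → (0, 'beeebacbeeeabead')
  7 → (6, 'cbeeeabead')
  8 → (15, 'd')
  9 → (10, 'eabead')
  10 → (13, 'ead')
  11 → (3, 'ebacbeeeabead')
  12 → (9, 'eeabead')
  13 → (2, 'eebacbeeeabead')
  14 → (8, 'eeeabead')
  15 → (1, 'eeebacbeeeabead')

SA = [11, 5, 14, 4, 12, 7, 0, 6, 15, 10, 13, 3, 9, 2, 8, 1]
[i] adj suffixes → lcp
  [1] 11/5 → 1 ('a')
  [2] 5/14 → 1 ('a')
  [3] 14/4 → 0 ('')
  [4] 4/12 → 1 ('b')
  [5] 12/7 → 2 ('be')
  [6] 7/0 → 4 ('beee')
  [7] 0/6 → 0 ('')
  [8] 6/15 → 0 ('')
  [9] 15/10 → 0 ('')
  [10] 10/13 → 2 ('ea')
  [11] 13/3 → 1 ('e')
  [12] 3/9 → 1 ('e')
  [13] 9/2 → 2 ('ee')
  [14] 2/8 → 2 ('ee')
  [15] 8/1 → 3 ('eee')

[0, 1, 1, 0, 1, 2, 4, 0, 0, 0, 2, 1, 1, 2, 2, 3]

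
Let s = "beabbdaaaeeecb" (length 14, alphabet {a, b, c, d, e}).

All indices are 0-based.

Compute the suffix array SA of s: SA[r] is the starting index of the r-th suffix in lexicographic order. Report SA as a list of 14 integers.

[6, 7, 2, 8, 13, 3, 4, 0, 12, 5, 1, 11, 10, 9]

rank→(start, suffix):
  0 → (6, 'aaaeeecb')
  1 → (7, 'aaeeecb')
  2 → (2, 'abbdaaaeeecb')
  3 → (8, 'aeeecb')
  4 → (13, 'b')
  5 → (3, 'bbdaaaeeecb')
  6 → (4, 'bdaaaeeecb')
  7 → (0, 'beabbdaaaeeecb')
  8 → (12, 'cb')
  9 → (5, 'daaaeeecb')
  10 → (1, 'eabbdaaaeeecb')
  11 → (11, 'ecb')
  12 → (10, 'eecb')
  13 → (9, 'eeecb')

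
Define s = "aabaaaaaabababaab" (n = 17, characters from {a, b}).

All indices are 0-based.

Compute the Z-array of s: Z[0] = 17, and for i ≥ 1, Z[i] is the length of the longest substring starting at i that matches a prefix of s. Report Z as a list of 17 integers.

Z[0]=17
i=1: i≥r, start 0; Z[1]=1 grow→box=[1,2)
i=2: i≥r, start 0; Z[2]=0
i=3: i≥r, start 0; Z[3]=2 grow→box=[3,5)
i=4: min(r-i=1, Z[1]=1)=1; Z[4]=2 grow→box=[4,6)
i=5: min(r-i=1, Z[1]=1)=1; Z[5]=2 grow→box=[5,7)
i=6: min(r-i=1, Z[1]=1)=1; Z[6]=2 grow→box=[6,8)
i=7: min(r-i=1, Z[1]=1)=1; Z[7]=4 grow→box=[7,11)
i=8: min(r-i=3, Z[1]=1)=1; Z[8]=1
i=9: min(r-i=2, Z[2]=0)=0; Z[9]=0
i=10: min(r-i=1, Z[3]=2)=1; Z[10]=1
i=11: i≥r, start 0; Z[11]=0
i=12: i≥r, start 0; Z[12]=1 grow→box=[12,13)
i=13: i≥r, start 0; Z[13]=0
i=14: i≥r, start 0; Z[14]=3 grow→box=[14,17)
i=15: min(r-i=2, Z[1]=1)=1; Z[15]=1
i=16: min(r-i=1, Z[2]=0)=0; Z[16]=0

[17, 1, 0, 2, 2, 2, 2, 4, 1, 0, 1, 0, 1, 0, 3, 1, 0]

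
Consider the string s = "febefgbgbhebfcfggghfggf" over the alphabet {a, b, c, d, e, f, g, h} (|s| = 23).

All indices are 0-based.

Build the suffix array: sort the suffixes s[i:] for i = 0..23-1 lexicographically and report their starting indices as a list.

rank→(start, suffix):
  0 → (2, 'befgbgbhebfcfggghfggf')
  1 → (11, 'bfcfggghfggf')
  2 → (6, 'bgbhebfcfggghfggf')
  3 → (8, 'bhebfcfggghfggf')
  4 → (13, 'cfggghfggf')
  5 → (1, 'ebefgbgbhebfcfggghfggf')
  6 → (10, 'ebfcfggghfggf')
  7 → (3, 'efgbgbhebfcfggghfggf')
  8 → (22, 'f')
  9 → (12, 'fcfggghfggf')
  10 → (0, 'febefgbgbhebfcfggghfggf')
  11 → (4, 'fgbgbhebfcfggghfggf')
  12 → (19, 'fggf')
  13 → (14, 'fggghfggf')
  14 → (5, 'gbgbhebfcfggghfggf')
  15 → (7, 'gbhebfcfggghfggf')
  16 → (21, 'gf')
  17 → (20, 'ggf')
  18 → (15, 'ggghfggf')
  19 → (16, 'gghfggf')
  20 → (17, 'ghfggf')
  21 → (9, 'hebfcfggghfggf')
  22 → (18, 'hfggf')

[2, 11, 6, 8, 13, 1, 10, 3, 22, 12, 0, 4, 19, 14, 5, 7, 21, 20, 15, 16, 17, 9, 18]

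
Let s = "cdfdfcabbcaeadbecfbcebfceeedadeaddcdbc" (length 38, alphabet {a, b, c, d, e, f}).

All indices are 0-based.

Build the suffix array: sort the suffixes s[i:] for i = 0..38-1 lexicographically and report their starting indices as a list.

[6, 12, 31, 28, 10, 7, 36, 8, 18, 14, 21, 37, 5, 9, 34, 0, 19, 23, 16, 27, 35, 13, 33, 32, 29, 3, 1, 11, 30, 20, 15, 26, 25, 24, 17, 4, 22, 2]

sorted suffixes:
  #0 SA[0]=6  'abbcaeadbecfbcebfceeedadeaddcdbc'
  #1 SA[1]=12  'adbecfbcebfceeedadeaddcdbc'
  #2 SA[2]=31  'addcdbc'
  #3 SA[3]=28  'adeaddcdbc'
  #4 SA[4]=10  'aeadbecfbcebfceeedadeaddcdbc'
  #5 SA[5]=7  'bbcaeadbecfbcebfceeedadeaddcdbc'
  #6 SA[6]=36  'bc'
  #7 SA[7]=8  'bcaeadbecfbcebfceeedadeaddcdbc'
  #8 SA[8]=18  'bcebfceeedadeaddcdbc'
  #9 SA[9]=14  'becfbcebfceeedadeaddcdbc'
  #10 SA[10]=21  'bfceeedadeaddcdbc'
  #11 SA[11]=37  'c'
  #12 SA[12]=5  'cabbcaeadbecfbcebfceeedadeaddcdbc'
  #13 SA[13]=9  'caeadbecfbcebfceeedadeaddcdbc'
  #14 SA[14]=34  'cdbc'
  #15 SA[15]=0  'cdfdfcabbcaeadbecfbcebfceeedadeaddcdbc'
  #16 SA[16]=19  'cebfceeedadeaddcdbc'
  #17 SA[17]=23  'ceeedadeaddcdbc'
  #18 SA[18]=16  'cfbcebfceeedadeaddcdbc'
  #19 SA[19]=27  'dadeaddcdbc'
  #20 SA[20]=35  'dbc'
  #21 SA[21]=13  'dbecfbcebfceeedadeaddcdbc'
  #22 SA[22]=33  'dcdbc'
  #23 SA[23]=32  'ddcdbc'
  #24 SA[24]=29  'deaddcdbc'
  #25 SA[25]=3  'dfcabbcaeadbecfbcebfceeedadeaddcdbc'
  #26 SA[26]=1  'dfdfcabbcaeadbecfbcebfceeedadeaddcdbc'
  #27 SA[27]=11  'eadbecfbcebfceeedadeaddcdbc'
  #28 SA[28]=30  'eaddcdbc'
  #29 SA[29]=20  'ebfceeedadeaddcdbc'
  #30 SA[30]=15  'ecfbcebfceeedadeaddcdbc'
  #31 SA[31]=26  'edadeaddcdbc'
  #32 SA[32]=25  'eedadeaddcdbc'
  #33 SA[33]=24  'eeedadeaddcdbc'
  #34 SA[34]=17  'fbcebfceeedadeaddcdbc'
  #35 SA[35]=4  'fcabbcaeadbecfbcebfceeedadeaddcdbc'
  #36 SA[36]=22  'fceeedadeaddcdbc'
  #37 SA[37]=2  'fdfcabbcaeadbecfbcebfceeedadeaddcdbc'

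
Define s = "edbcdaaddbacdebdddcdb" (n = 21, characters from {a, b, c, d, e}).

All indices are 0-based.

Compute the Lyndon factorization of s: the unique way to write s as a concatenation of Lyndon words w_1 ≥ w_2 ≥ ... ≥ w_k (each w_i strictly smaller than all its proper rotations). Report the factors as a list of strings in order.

emit factor 1: 'e' (i=0, period=1)
emit factor 2: 'd' (i=1, period=1)
emit factor 3: 'bcd' (i=2, period=3)
emit factor 4: 'aaddbacdebdddcdb' (i=5, period=16)

["e", "d", "bcd", "aaddbacdebdddcdb"]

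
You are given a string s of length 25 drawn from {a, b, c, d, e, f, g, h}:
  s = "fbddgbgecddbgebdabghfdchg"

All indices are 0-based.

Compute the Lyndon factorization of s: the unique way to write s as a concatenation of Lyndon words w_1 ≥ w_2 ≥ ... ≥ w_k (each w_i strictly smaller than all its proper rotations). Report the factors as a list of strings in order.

emit factor 1: 'f' (i=0, period=1)
emit factor 2: 'bddgbgecddbge' (i=1, period=13)
emit factor 3: 'bd' (i=14, period=2)
emit factor 4: 'abghfdchg' (i=16, period=9)

["f", "bddgbgecddbge", "bd", "abghfdchg"]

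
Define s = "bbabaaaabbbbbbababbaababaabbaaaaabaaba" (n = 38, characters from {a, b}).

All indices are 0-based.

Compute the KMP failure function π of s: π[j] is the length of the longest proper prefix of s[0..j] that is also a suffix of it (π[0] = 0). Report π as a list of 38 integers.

[0, 1, 0, 1, 0, 0, 0, 0, 1, 2, 2, 2, 2, 2, 3, 4, 5, 1, 2, 3, 0, 1, 0, 1, 0, 0, 1, 2, 3, 0, 0, 0, 0, 1, 0, 0, 1, 0]

π[0] = 0
j=1 s[j]='b': π[1]=1 (border 'b')
j=2 s[j]='a': k: 1→0; π[2]=0 (border '')
j=3 s[j]='b': π[3]=1 (border 'b')
j=4 s[j]='a': k: 1→0; π[4]=0 (border '')
j=5 s[j]='a': π[5]=0 (border '')
j=6 s[j]='a': π[6]=0 (border '')
j=7 s[j]='a': π[7]=0 (border '')
j=8 s[j]='b': π[8]=1 (border 'b')
j=9 s[j]='b': π[9]=2 (border 'bb')
j=10 s[j]='b': k: 2→1; π[10]=2 (border 'bb')
j=11 s[j]='b': k: 2→1; π[11]=2 (border 'bb')
j=12 s[j]='b': k: 2→1; π[12]=2 (border 'bb')
j=13 s[j]='b': k: 2→1; π[13]=2 (border 'bb')
j=14 s[j]='a': π[14]=3 (border 'bba')
j=15 s[j]='b': π[15]=4 (border 'bbab')
j=16 s[j]='a': π[16]=5 (border 'bbaba')
j=17 s[j]='b': k: 5→0; π[17]=1 (border 'b')
j=18 s[j]='b': π[18]=2 (border 'bb')
j=19 s[j]='a': π[19]=3 (border 'bba')
j=20 s[j]='a': k: 3→0; π[20]=0 (border '')
j=21 s[j]='b': π[21]=1 (border 'b')
j=22 s[j]='a': k: 1→0; π[22]=0 (border '')
j=23 s[j]='b': π[23]=1 (border 'b')
j=24 s[j]='a': k: 1→0; π[24]=0 (border '')
j=25 s[j]='a': π[25]=0 (border '')
j=26 s[j]='b': π[26]=1 (border 'b')
j=27 s[j]='b': π[27]=2 (border 'bb')
j=28 s[j]='a': π[28]=3 (border 'bba')
j=29 s[j]='a': k: 3→0; π[29]=0 (border '')
j=30 s[j]='a': π[30]=0 (border '')
j=31 s[j]='a': π[31]=0 (border '')
j=32 s[j]='a': π[32]=0 (border '')
j=33 s[j]='b': π[33]=1 (border 'b')
j=34 s[j]='a': k: 1→0; π[34]=0 (border '')
j=35 s[j]='a': π[35]=0 (border '')
j=36 s[j]='b': π[36]=1 (border 'b')
j=37 s[j]='a': k: 1→0; π[37]=0 (border '')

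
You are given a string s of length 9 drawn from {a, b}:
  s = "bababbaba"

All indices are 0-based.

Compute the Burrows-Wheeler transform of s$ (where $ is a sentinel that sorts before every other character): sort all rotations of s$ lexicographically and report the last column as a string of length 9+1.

abbbbab$aa

rank  rotation    last
    0  $bababbaba  a
    1  a$bababbab  b
    2  aba$bababb  b
    3  ababbaba$b  b
    4  abbaba$bab  b
    5  ba$bababba  a
    6  baba$babab  b
    7  bababbaba$  $
    8  babbaba$ba  a
    9  bbaba$baba  a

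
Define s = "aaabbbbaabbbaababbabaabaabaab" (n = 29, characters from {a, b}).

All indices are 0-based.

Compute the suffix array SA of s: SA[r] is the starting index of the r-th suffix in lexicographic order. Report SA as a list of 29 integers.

sorted suffixes:
  #0 SA[0]=0  'aaabbbbaabbbaababbabaabaabaab'
  #1 SA[1]=26  'aab'
  #2 SA[2]=23  'aabaab'
  #3 SA[3]=20  'aabaabaab'
  #4 SA[4]=12  'aababbabaabaabaab'
  #5 SA[5]=7  'aabbbaababbabaabaabaab'
  #6 SA[6]=1  'aabbbbaabbbaababbabaabaabaab'
  #7 SA[7]=27  'ab'
  #8 SA[8]=24  'abaab'
  #9 SA[9]=21  'abaabaab'
  #10 SA[10]=18  'abaabaabaab'
  #11 SA[11]=13  'ababbabaabaabaab'
  #12 SA[12]=15  'abbabaabaabaab'
  #13 SA[13]=8  'abbbaababbabaabaabaab'
  #14 SA[14]=2  'abbbbaabbbaababbabaabaabaab'
  #15 SA[15]=28  'b'
  #16 SA[16]=25  'baab'
  #17 SA[17]=22  'baabaab'
  #18 SA[18]=19  'baabaabaab'
  #19 SA[19]=11  'baababbabaabaabaab'
  #20 SA[20]=6  'baabbbaababbabaabaabaab'
  #21 SA[21]=17  'babaabaabaab'
  #22 SA[22]=14  'babbabaabaabaab'
  #23 SA[23]=10  'bbaababbabaabaabaab'
  #24 SA[24]=5  'bbaabbbaababbabaabaabaab'
  #25 SA[25]=16  'bbabaabaabaab'
  #26 SA[26]=9  'bbbaababbabaabaabaab'
  #27 SA[27]=4  'bbbaabbbaababbabaabaabaab'
  #28 SA[28]=3  'bbbbaabbbaababbabaabaabaab'

[0, 26, 23, 20, 12, 7, 1, 27, 24, 21, 18, 13, 15, 8, 2, 28, 25, 22, 19, 11, 6, 17, 14, 10, 5, 16, 9, 4, 3]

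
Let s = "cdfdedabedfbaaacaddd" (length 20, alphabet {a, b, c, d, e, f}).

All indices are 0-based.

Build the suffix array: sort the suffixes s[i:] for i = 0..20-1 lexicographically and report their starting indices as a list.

rank | idx | suffix
   0 |  12 | aaacaddd
   1 |  13 | aacaddd
   2 |   6 | abedfbaaacaddd
   3 |  14 | acaddd
   4 |  16 | addd
   5 |  11 | baaacaddd
   6 |   7 | bedfbaaacaddd
   7 |  15 | caddd
   8 |   0 | cdfdedabedfbaaacaddd
   9 |  19 | d
  10 |   5 | dabedfbaaacaddd
  11 |  18 | dd
  12 |  17 | ddd
  13 |   3 | dedabedfbaaacaddd
  14 |   9 | dfbaaacaddd
  15 |   1 | dfdedabedfbaaacaddd
  16 |   4 | edabedfbaaacaddd
  17 |   8 | edfbaaacaddd
  18 |  10 | fbaaacaddd
  19 |   2 | fdedabedfbaaacaddd

[12, 13, 6, 14, 16, 11, 7, 15, 0, 19, 5, 18, 17, 3, 9, 1, 4, 8, 10, 2]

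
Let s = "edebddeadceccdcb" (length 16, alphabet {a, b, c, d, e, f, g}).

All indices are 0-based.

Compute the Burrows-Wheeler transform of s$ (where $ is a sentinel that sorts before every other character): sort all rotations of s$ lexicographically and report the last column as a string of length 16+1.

rank  rotation           last
    0  $edebddeadceccdcb  b
    1  adceccdcb$edebdde  e
    2  b$edebddeadceccdc  c
    3  bddeadceccdcb$ede  e
    4  cb$edebddeadceccd  d
    5  ccdcb$edebddeadce  e
    6  cdcb$edebddeadcec  c
    7  ceccdcb$edebddead  d
    8  dcb$edebddeadcecc  c
    9  dceccdcb$edebddea  a
   10  ddeadceccdcb$edeb  b
   11  deadceccdcb$edebd  d
   12  debddeadceccdcb$e  e
   13  eadceccdcb$edebdd  d
   14  ebddeadceccdcb$ed  d
   15  eccdcb$edebddeadc  c
   16  edebddeadceccdcb$  $

becedecdcabdeddc$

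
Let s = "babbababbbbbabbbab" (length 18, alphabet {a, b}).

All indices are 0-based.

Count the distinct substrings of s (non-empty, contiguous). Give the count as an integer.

121

sorted suffixes:
  #0 SA[0]=16  'ab'
  #1 SA[1]=4  'ababbbbbabbbab'
  #2 SA[2]=1  'abbababbbbbabbbab'
  #3 SA[3]=12  'abbbab'
  #4 SA[4]=6  'abbbbbabbbab'
  #5 SA[5]=17  'b'
  #6 SA[6]=15  'bab'
  #7 SA[7]=3  'bababbbbbabbbab'
  #8 SA[8]=0  'babbababbbbbabbbab'
  #9 SA[9]=11  'babbbab'
  #10 SA[10]=5  'babbbbbabbbab'
  #11 SA[11]=14  'bbab'
  #12 SA[12]=2  'bbababbbbbabbbab'
  #13 SA[13]=10  'bbabbbab'
  #14 SA[14]=13  'bbbab'
  #15 SA[15]=9  'bbbabbbab'
  #16 SA[16]=8  'bbbbabbbab'
  #17 SA[17]=7  'bbbbbabbbab'

SA = [16, 4, 1, 12, 6, 17, 15, 3, 0, 11, 5, 14, 2, 10, 13, 9, 8, 7]
rank  pair      lcp
   1  s[16:],s[4:]  2  'ab'
   2  s[4:],s[1:]  2  'ab'
   3  s[1:],s[12:]  3  'abb'
   4  s[12:],s[6:]  4  'abbb'
   5  s[6:],s[17:]  0  ''
   6  s[17:],s[15:]  1  'b'
   7  s[15:],s[3:]  3  'bab'
   8  s[3:],s[0:]  3  'bab'
   9  s[0:],s[11:]  4  'babb'
  10  s[11:],s[5:]  5  'babbb'
  11  s[5:],s[14:]  1  'b'
  12  s[14:],s[2:]  4  'bbab'
  13  s[2:],s[10:]  4  'bbab'
  14  s[10:],s[13:]  2  'bb'
  15  s[13:],s[9:]  5  'bbbab'
  16  s[9:],s[8:]  3  'bbb'
  17  s[8:],s[7:]  4  'bbbb'

n(n+1)/2 = 18·19/2 = 171
Σ LCP = 0 + 2 + 2 + 3 + 4 + 0 + 1 + 3 + 3 + 4 + 5 + 1 + 4 + 4 + 2 + 5 + 3 + 4 = 50
distinct = 171 − 50 = 121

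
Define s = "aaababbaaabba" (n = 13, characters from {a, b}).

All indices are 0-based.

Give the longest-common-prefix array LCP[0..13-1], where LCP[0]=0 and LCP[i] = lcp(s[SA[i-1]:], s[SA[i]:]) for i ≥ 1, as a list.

[0, 1, 4, 2, 3, 1, 2, 4, 0, 2, 2, 1, 3]

sorted suffixes:
  #0 SA[0]=12  'a'
  #1 SA[1]=0  'aaababbaaabba'
  #2 SA[2]=7  'aaabba'
  #3 SA[3]=1  'aababbaaabba'
  #4 SA[4]=8  'aabba'
  #5 SA[5]=2  'ababbaaabba'
  #6 SA[6]=9  'abba'
  #7 SA[7]=4  'abbaaabba'
  #8 SA[8]=11  'ba'
  #9 SA[9]=6  'baaabba'
  #10 SA[10]=3  'babbaaabba'
  #11 SA[11]=10  'bba'
  #12 SA[12]=5  'bbaaabba'

SA = [12, 0, 7, 1, 8, 2, 9, 4, 11, 6, 3, 10, 5]
rank  pair      lcp
   1  s[12:],s[0:]  1  'a'
   2  s[0:],s[7:]  4  'aaab'
   3  s[7:],s[1:]  2  'aa'
   4  s[1:],s[8:]  3  'aab'
   5  s[8:],s[2:]  1  'a'
   6  s[2:],s[9:]  2  'ab'
   7  s[9:],s[4:]  4  'abba'
   8  s[4:],s[11:]  0  ''
   9  s[11:],s[6:]  2  'ba'
  10  s[6:],s[3:]  2  'ba'
  11  s[3:],s[10:]  1  'b'
  12  s[10:],s[5:]  3  'bba'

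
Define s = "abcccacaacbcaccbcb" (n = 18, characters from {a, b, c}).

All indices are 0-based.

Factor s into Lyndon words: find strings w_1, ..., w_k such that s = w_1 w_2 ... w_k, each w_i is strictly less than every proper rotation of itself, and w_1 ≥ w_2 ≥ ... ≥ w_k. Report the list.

["abcccac", "aacbcaccbcb"]

emit factor 1: 'abcccac' (i=0, period=7)
emit factor 2: 'aacbcaccbcb' (i=7, period=11)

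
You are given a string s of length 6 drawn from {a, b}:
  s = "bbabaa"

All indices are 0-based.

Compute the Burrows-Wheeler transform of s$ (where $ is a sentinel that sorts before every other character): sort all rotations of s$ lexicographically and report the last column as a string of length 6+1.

aabbab$

rank  rotation last
    0  $bbabaa  a
    1  a$bbaba  a
    2  aa$bbab  b
    3  abaa$bb  b
    4  baa$bba  a
    5  babaa$b  b
    6  bbabaa$  $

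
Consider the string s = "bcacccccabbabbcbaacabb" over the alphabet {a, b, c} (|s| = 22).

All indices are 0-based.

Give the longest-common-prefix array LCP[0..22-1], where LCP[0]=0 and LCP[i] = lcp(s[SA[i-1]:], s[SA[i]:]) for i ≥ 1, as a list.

rank | idx | suffix
   0 |  16 | aacabb
   1 |  19 | abb
   2 |   8 | abbabbcbaacabb
   3 |  11 | abbcbaacabb
   4 |  17 | acabb
   5 |   2 | acccccabbabbcbaacabb
   6 |  21 | b
   7 |  15 | baacabb
   8 |  10 | babbcbaacabb
   9 |  20 | bb
  10 |   9 | bbabbcbaacabb
  11 |  12 | bbcbaacabb
  12 |   0 | bcacccccabbabbcbaacabb
  13 |  13 | bcbaacabb
  14 |  18 | cabb
  15 |   7 | cabbabbcbaacabb
  16 |   1 | cacccccabbabbcbaacabb
  17 |  14 | cbaacabb
  18 |   6 | ccabbabbcbaacabb
  19 |   5 | cccabbabbcbaacabb
  20 |   4 | ccccabbabbcbaacabb
  21 |   3 | cccccabbabbcbaacabb

SA = [16, 19, 8, 11, 17, 2, 21, 15, 10, 20, 9, 12, 0, 13, 18, 7, 1, 14, 6, 5, 4, 3]
rank  pair      lcp
   1  s[16:],s[19:]  1  'a'
   2  s[19:],s[8:]  3  'abb'
   3  s[8:],s[11:]  3  'abb'
   4  s[11:],s[17:]  1  'a'
   5  s[17:],s[2:]  2  'ac'
   6  s[2:],s[21:]  0  ''
   7  s[21:],s[15:]  1  'b'
   8  s[15:],s[10:]  2  'ba'
   9  s[10:],s[20:]  1  'b'
  10  s[20:],s[9:]  2  'bb'
  11  s[9:],s[12:]  2  'bb'
  12  s[12:],s[0:]  1  'b'
  13  s[0:],s[13:]  2  'bc'
  14  s[13:],s[18:]  0  ''
  15  s[18:],s[7:]  4  'cabb'
  16  s[7:],s[1:]  2  'ca'
  17  s[1:],s[14:]  1  'c'
  18  s[14:],s[6:]  1  'c'
  19  s[6:],s[5:]  2  'cc'
  20  s[5:],s[4:]  3  'ccc'
  21  s[4:],s[3:]  4  'cccc'

[0, 1, 3, 3, 1, 2, 0, 1, 2, 1, 2, 2, 1, 2, 0, 4, 2, 1, 1, 2, 3, 4]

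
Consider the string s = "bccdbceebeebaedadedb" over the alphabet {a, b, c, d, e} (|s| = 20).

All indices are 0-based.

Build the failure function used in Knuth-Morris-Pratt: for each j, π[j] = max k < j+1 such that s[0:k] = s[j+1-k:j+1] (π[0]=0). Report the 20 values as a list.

π[0] = 0
j=1 s[j]='c': π[1]=0 (border '')
j=2 s[j]='c': π[2]=0 (border '')
j=3 s[j]='d': π[3]=0 (border '')
j=4 s[j]='b': π[4]=1 (border 'b')
j=5 s[j]='c': π[5]=2 (border 'bc')
j=6 s[j]='e': k: 2→0; π[6]=0 (border '')
j=7 s[j]='e': π[7]=0 (border '')
j=8 s[j]='b': π[8]=1 (border 'b')
j=9 s[j]='e': k: 1→0; π[9]=0 (border '')
j=10 s[j]='e': π[10]=0 (border '')
j=11 s[j]='b': π[11]=1 (border 'b')
j=12 s[j]='a': k: 1→0; π[12]=0 (border '')
j=13 s[j]='e': π[13]=0 (border '')
j=14 s[j]='d': π[14]=0 (border '')
j=15 s[j]='a': π[15]=0 (border '')
j=16 s[j]='d': π[16]=0 (border '')
j=17 s[j]='e': π[17]=0 (border '')
j=18 s[j]='d': π[18]=0 (border '')
j=19 s[j]='b': π[19]=1 (border 'b')

[0, 0, 0, 0, 1, 2, 0, 0, 1, 0, 0, 1, 0, 0, 0, 0, 0, 0, 0, 1]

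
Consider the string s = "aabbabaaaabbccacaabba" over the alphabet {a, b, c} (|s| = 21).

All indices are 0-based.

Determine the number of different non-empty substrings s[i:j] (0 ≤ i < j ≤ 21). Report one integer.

sorted suffixes:
  #0 SA[0]=20  'a'
  #1 SA[1]=6  'aaaabbccacaabba'
  #2 SA[2]=7  'aaabbccacaabba'
  #3 SA[3]=16  'aabba'
  #4 SA[4]=0  'aabbabaaaabbccacaabba'
  #5 SA[5]=8  'aabbccacaabba'
  #6 SA[6]=4  'abaaaabbccacaabba'
  #7 SA[7]=17  'abba'
  #8 SA[8]=1  'abbabaaaabbccacaabba'
  #9 SA[9]=9  'abbccacaabba'
  #10 SA[10]=14  'acaabba'
  #11 SA[11]=19  'ba'
  #12 SA[12]=5  'baaaabbccacaabba'
  #13 SA[13]=3  'babaaaabbccacaabba'
  #14 SA[14]=18  'bba'
  #15 SA[15]=2  'bbabaaaabbccacaabba'
  #16 SA[16]=10  'bbccacaabba'
  #17 SA[17]=11  'bccacaabba'
  #18 SA[18]=15  'caabba'
  #19 SA[19]=13  'cacaabba'
  #20 SA[20]=12  'ccacaabba'

SA = [20, 6, 7, 16, 0, 8, 4, 17, 1, 9, 14, 19, 5, 3, 18, 2, 10, 11, 15, 13, 12]
i: (SA[i-1],SA[i]) lcp shared
  1: (20,6) 1 'a'
  2: (6,7) 3 'aaa'
  3: (7,16) 2 'aa'
  4: (16,0) 5 'aabba'
  5: (0,8) 4 'aabb'
  6: (8,4) 1 'a'
  7: (4,17) 2 'ab'
  8: (17,1) 4 'abba'
  9: (1,9) 3 'abb'
  10: (9,14) 1 'a'
  11: (14,19) 0 ''
  12: (19,5) 2 'ba'
  13: (5,3) 2 'ba'
  14: (3,18) 1 'b'
  15: (18,2) 3 'bba'
  16: (2,10) 2 'bb'
  17: (10,11) 1 'b'
  18: (11,15) 0 ''
  19: (15,13) 2 'ca'
  20: (13,12) 1 'c'

n(n+1)/2 = 21·22/2 = 231
Σ LCP = 0 + 1 + 3 + 2 + 5 + 4 + 1 + 2 + 4 + 3 + 1 + 0 + 2 + 2 + 1 + 3 + 2 + 1 + 0 + 2 + 1 = 40
distinct = 231 − 40 = 191

191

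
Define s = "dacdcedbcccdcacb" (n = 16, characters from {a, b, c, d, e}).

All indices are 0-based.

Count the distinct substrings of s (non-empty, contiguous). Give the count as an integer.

120

rank | idx | suffix
   0 |  13 | acb
   1 |   1 | acdcedbcccdcacb
   2 |  15 | b
   3 |   7 | bcccdcacb
   4 |  12 | cacb
   5 |  14 | cb
   6 |   8 | cccdcacb
   7 |   9 | ccdcacb
   8 |  10 | cdcacb
   9 |   2 | cdcedbcccdcacb
  10 |   4 | cedbcccdcacb
  11 |   0 | dacdcedbcccdcacb
  12 |   6 | dbcccdcacb
  13 |  11 | dcacb
  14 |   3 | dcedbcccdcacb
  15 |   5 | edbcccdcacb

SA = [13, 1, 15, 7, 12, 14, 8, 9, 10, 2, 4, 0, 6, 11, 3, 5]
i: (SA[i-1],SA[i]) lcp shared
  1: (13,1) 2 'ac'
  2: (1,15) 0 ''
  3: (15,7) 1 'b'
  4: (7,12) 0 ''
  5: (12,14) 1 'c'
  6: (14,8) 1 'c'
  7: (8,9) 2 'cc'
  8: (9,10) 1 'c'
  9: (10,2) 3 'cdc'
  10: (2,4) 1 'c'
  11: (4,0) 0 ''
  12: (0,6) 1 'd'
  13: (6,11) 1 'd'
  14: (11,3) 2 'dc'
  15: (3,5) 0 ''

n(n+1)/2 = 16·17/2 = 136
Σ LCP = 0 + 2 + 0 + 1 + 0 + 1 + 1 + 2 + 1 + 3 + 1 + 0 + 1 + 1 + 2 + 0 = 16
distinct = 136 − 16 = 120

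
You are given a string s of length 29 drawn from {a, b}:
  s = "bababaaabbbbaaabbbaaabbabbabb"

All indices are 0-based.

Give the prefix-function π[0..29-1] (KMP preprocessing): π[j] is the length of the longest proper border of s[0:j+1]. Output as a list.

π[0] = 0
j=1 s[j]='a': π[1]=0 (border '')
j=2 s[j]='b': π[2]=1 (border 'b')
j=3 s[j]='a': π[3]=2 (border 'ba')
j=4 s[j]='b': π[4]=3 (border 'bab')
j=5 s[j]='a': π[5]=4 (border 'baba')
j=6 s[j]='a': k: 4→2→0; π[6]=0 (border '')
j=7 s[j]='a': π[7]=0 (border '')
j=8 s[j]='b': π[8]=1 (border 'b')
j=9 s[j]='b': k: 1→0; π[9]=1 (border 'b')
j=10 s[j]='b': k: 1→0; π[10]=1 (border 'b')
j=11 s[j]='b': k: 1→0; π[11]=1 (border 'b')
j=12 s[j]='a': π[12]=2 (border 'ba')
j=13 s[j]='a': k: 2→0; π[13]=0 (border '')
j=14 s[j]='a': π[14]=0 (border '')
j=15 s[j]='b': π[15]=1 (border 'b')
j=16 s[j]='b': k: 1→0; π[16]=1 (border 'b')
j=17 s[j]='b': k: 1→0; π[17]=1 (border 'b')
j=18 s[j]='a': π[18]=2 (border 'ba')
j=19 s[j]='a': k: 2→0; π[19]=0 (border '')
j=20 s[j]='a': π[20]=0 (border '')
j=21 s[j]='b': π[21]=1 (border 'b')
j=22 s[j]='b': k: 1→0; π[22]=1 (border 'b')
j=23 s[j]='a': π[23]=2 (border 'ba')
j=24 s[j]='b': π[24]=3 (border 'bab')
j=25 s[j]='b': k: 3→1→0; π[25]=1 (border 'b')
j=26 s[j]='a': π[26]=2 (border 'ba')
j=27 s[j]='b': π[27]=3 (border 'bab')
j=28 s[j]='b': k: 3→1→0; π[28]=1 (border 'b')

[0, 0, 1, 2, 3, 4, 0, 0, 1, 1, 1, 1, 2, 0, 0, 1, 1, 1, 2, 0, 0, 1, 1, 2, 3, 1, 2, 3, 1]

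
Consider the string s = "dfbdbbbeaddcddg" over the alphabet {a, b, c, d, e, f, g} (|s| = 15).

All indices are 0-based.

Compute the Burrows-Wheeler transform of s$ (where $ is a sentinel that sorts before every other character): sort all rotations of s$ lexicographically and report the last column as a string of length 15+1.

rank  rotation          last
    0  $dfbdbbbeaddcddg  g
    1  addcddg$dfbdbbbe  e
    2  bbbeaddcddg$dfbd  d
    3  bbeaddcddg$dfbdb  b
    4  bdbbbeaddcddg$df  f
    5  beaddcddg$dfbdbb  b
    6  cddg$dfbdbbbeadd  d
    7  dbbbeaddcddg$dfb  b
    8  dcddg$dfbdbbbead  d
    9  ddcddg$dfbdbbbea  a
   10  ddg$dfbdbbbeaddc  c
   11  dfbdbbbeaddcddg$  $
   12  dg$dfbdbbbeaddcd  d
   13  eaddcddg$dfbdbbb  b
   14  fbdbbbeaddcddg$d  d
   15  g$dfbdbbbeaddcdd  d

gedbfbdbdac$dbdd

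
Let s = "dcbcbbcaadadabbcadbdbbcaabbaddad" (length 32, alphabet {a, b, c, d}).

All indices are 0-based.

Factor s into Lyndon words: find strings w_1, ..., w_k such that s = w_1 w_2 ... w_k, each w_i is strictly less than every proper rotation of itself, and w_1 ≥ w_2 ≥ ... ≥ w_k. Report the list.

["d", "c", "bc", "bbc", "aadadabbcadbdbbc", "aabbaddad"]

emit factor 1: 'd' (i=0, period=1)
emit factor 2: 'c' (i=1, period=1)
emit factor 3: 'bc' (i=2, period=2)
emit factor 4: 'bbc' (i=4, period=3)
emit factor 5: 'aadadabbcadbdbbc' (i=7, period=16)
emit factor 6: 'aabbaddad' (i=23, period=9)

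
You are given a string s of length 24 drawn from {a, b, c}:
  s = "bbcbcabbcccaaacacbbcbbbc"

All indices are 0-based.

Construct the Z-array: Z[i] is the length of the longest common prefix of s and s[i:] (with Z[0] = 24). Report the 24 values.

[24, 1, 0, 1, 0, 0, 3, 1, 0, 0, 0, 0, 0, 0, 0, 0, 0, 4, 1, 0, 2, 3, 1, 0]

Z[0]=24
i=1: fresh scan; Z[1]=1 scan→box=[1,2)
i=2: fresh scan; Z[2]=0
i=3: fresh scan; Z[3]=1 scan→box=[3,4)
i=4: fresh scan; Z[4]=0
i=5: fresh scan; Z[5]=0
i=6: fresh scan; Z[6]=3 scan→box=[6,9)
i=7: min(r-i=2, Z[1]=1)=1; Z[7]=1
i=8: min(r-i=1, Z[2]=0)=0; Z[8]=0
i=9: fresh scan; Z[9]=0
i=10: fresh scan; Z[10]=0
i=11: fresh scan; Z[11]=0
i=12: fresh scan; Z[12]=0
i=13: fresh scan; Z[13]=0
i=14: fresh scan; Z[14]=0
i=15: fresh scan; Z[15]=0
i=16: fresh scan; Z[16]=0
i=17: fresh scan; Z[17]=4 scan→box=[17,21)
i=18: min(r-i=3, Z[1]=1)=1; Z[18]=1
i=19: min(r-i=2, Z[2]=0)=0; Z[19]=0
i=20: min(r-i=1, Z[3]=1)=1; Z[20]=2 scan→box=[20,22)
i=21: min(r-i=1, Z[1]=1)=1; Z[21]=3 scan→box=[21,24)
i=22: min(r-i=2, Z[1]=1)=1; Z[22]=1
i=23: min(r-i=1, Z[2]=0)=0; Z[23]=0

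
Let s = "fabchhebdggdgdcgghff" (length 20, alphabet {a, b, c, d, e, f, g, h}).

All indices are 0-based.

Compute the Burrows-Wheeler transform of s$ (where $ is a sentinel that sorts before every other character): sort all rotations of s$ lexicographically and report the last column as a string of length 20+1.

rank  rotation               last
    0  $fabchhebdggdgdcgghff  f
    1  abchhebdggdgdcgghff$f  f
    2  bchhebdggdgdcgghff$fa  a
    3  bdggdgdcgghff$fabchhe  e
    4  cgghff$fabchhebdggdgd  d
    5  chhebdggdgdcgghff$fab  b
    6  dcgghff$fabchhebdggdg  g
    7  dgdcgghff$fabchhebdgg  g
    8  dggdgdcgghff$fabchheb  b
    9  ebdggdgdcgghff$fabchh  h
   10  f$fabchhebdggdgdcgghf  f
   11  fabchhebdggdgdcgghff$  $
   12  ff$fabchhebdggdgdcggh  h
   13  gdcgghff$fabchhebdggd  d
   14  gdgdcgghff$fabchhebdg  g
   15  ggdgdcgghff$fabchhebd  d
   16  gghff$fabchhebdggdgdc  c
   17  ghff$fabchhebdggdgdcg  g
   18  hebdggdgdcgghff$fabch  h
   19  hff$fabchhebdggdgdcgg  g
   20  hhebdggdgdcgghff$fabc  c

ffaedbggbhf$hdgdcghgc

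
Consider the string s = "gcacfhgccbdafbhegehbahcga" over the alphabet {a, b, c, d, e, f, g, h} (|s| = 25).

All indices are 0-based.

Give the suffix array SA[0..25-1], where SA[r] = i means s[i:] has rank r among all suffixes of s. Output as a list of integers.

[24, 2, 11, 20, 19, 9, 13, 1, 8, 7, 3, 22, 10, 15, 17, 12, 4, 23, 0, 6, 16, 18, 21, 14, 5]

rank→(start, suffix):
  0 → (24, 'a')
  1 → (2, 'acfhgccbdafbhegehbahcga')
  2 → (11, 'afbhegehbahcga')
  3 → (20, 'ahcga')
  4 → (19, 'bahcga')
  5 → (9, 'bdafbhegehbahcga')
  6 → (13, 'bhegehbahcga')
  7 → (1, 'cacfhgccbdafbhegehbahcga')
  8 → (8, 'cbdafbhegehbahcga')
  9 → (7, 'ccbdafbhegehbahcga')
  10 → (3, 'cfhgccbdafbhegehbahcga')
  11 → (22, 'cga')
  12 → (10, 'dafbhegehbahcga')
  13 → (15, 'egehbahcga')
  14 → (17, 'ehbahcga')
  15 → (12, 'fbhegehbahcga')
  16 → (4, 'fhgccbdafbhegehbahcga')
  17 → (23, 'ga')
  18 → (0, 'gcacfhgccbdafbhegehbahcga')
  19 → (6, 'gccbdafbhegehbahcga')
  20 → (16, 'gehbahcga')
  21 → (18, 'hbahcga')
  22 → (21, 'hcga')
  23 → (14, 'hegehbahcga')
  24 → (5, 'hgccbdafbhegehbahcga')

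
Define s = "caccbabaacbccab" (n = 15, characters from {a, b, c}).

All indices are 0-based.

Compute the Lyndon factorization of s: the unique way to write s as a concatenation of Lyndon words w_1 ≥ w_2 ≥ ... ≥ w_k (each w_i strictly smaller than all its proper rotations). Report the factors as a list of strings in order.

emit factor 1: 'c' (i=0, period=1)
emit factor 2: 'accb' (i=1, period=4)
emit factor 3: 'ab' (i=5, period=2)
emit factor 4: 'aacbccab' (i=7, period=8)

["c", "accb", "ab", "aacbccab"]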